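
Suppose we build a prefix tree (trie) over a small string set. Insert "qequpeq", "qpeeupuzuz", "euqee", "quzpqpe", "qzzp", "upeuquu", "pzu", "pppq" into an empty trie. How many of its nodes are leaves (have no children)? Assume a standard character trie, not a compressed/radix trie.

A leaf is a node with no children — equivalently, the end of a word that is not a proper prefix of any other stored word.
Those words: "euqee", "pppq", "pzu", "qequpeq", "qpeeupuzuz", "quzpqpe", "qzzp", "upeuquu"
Leaf count: 8

8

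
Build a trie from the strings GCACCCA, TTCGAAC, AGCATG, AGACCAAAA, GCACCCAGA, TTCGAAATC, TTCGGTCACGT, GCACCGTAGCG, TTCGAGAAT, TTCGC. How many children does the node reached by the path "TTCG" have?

Walk "TTCG" from the root, arriving at one node.
Distinct next characters after "TTCG": A, C, G.
That node has 3 child edges.

3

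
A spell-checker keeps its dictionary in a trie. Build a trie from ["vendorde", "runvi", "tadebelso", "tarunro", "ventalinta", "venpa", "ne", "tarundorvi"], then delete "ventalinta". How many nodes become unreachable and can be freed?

A node on "ventalinta"'s path can go only if nothing else ends at it or branches off below it.
The suffix "talinta" (7 nodes) is used only by "ventalinta"; the node for "ven" still has the child "d", so pruning stops there.
Nodes removed: 7

7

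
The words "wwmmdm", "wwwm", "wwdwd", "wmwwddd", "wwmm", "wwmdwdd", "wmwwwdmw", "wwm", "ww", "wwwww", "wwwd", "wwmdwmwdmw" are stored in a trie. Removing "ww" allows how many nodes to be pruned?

0

A node on "ww"'s path can go only if nothing else ends at it or branches off below it.
Every node on "ww" is still needed (e.g. by "wwmmdm"), so nothing is freed.
Nodes removed: 0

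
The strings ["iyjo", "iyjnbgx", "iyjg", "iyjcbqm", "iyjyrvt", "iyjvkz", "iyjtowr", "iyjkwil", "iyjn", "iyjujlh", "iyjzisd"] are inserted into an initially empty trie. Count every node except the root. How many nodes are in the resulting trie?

36

Count nodes per top-level branch (shared prefixes stored once):
  'i'-branch (iyjcbqm, iyjg, iyjkwil, iyjn, iyjnbgx, iyjo, iyjtowr, iyjujlh, iyjvkz, iyjyrvt, iyjzisd): 36 nodes
Sum: 36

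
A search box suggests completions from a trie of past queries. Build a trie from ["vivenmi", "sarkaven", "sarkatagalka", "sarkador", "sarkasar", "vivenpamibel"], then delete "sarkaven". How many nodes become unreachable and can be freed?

Walk "sarkaven" from the leaf back toward the root, removing each node that no remaining word uses.
The suffix "ven" (3 nodes) is used only by "sarkaven"; the node for "sarka" still has the child "t", so pruning stops there.
Nodes removed: 3

3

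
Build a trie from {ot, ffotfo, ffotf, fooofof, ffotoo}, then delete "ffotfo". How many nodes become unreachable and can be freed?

1

After clearing the end-marker at "ffotfo", prune upward until reaching a node still needed by another word.
The suffix "o" (1 node) is used only by "ffotfo"; "ffotf" is itself a stored word, so pruning stops there.
Nodes removed: 1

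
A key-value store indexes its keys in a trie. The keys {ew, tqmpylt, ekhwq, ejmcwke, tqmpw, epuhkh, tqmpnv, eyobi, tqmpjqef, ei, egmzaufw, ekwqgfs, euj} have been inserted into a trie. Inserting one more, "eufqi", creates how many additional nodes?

3

"eu" is already a path in the trie; the remaining "fqi" must be added.
New nodes needed: |"eufqi"| − 2 = 5 − 2 = 3.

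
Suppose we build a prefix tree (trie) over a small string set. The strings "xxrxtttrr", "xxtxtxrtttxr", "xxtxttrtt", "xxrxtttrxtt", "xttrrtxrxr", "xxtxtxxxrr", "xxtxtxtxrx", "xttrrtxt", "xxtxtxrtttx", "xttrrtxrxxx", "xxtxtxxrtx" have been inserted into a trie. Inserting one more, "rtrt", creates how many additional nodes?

No existing word starts with "r", so every character of "rtrt" needs a new node.
4 − 0 = 4 new nodes.

4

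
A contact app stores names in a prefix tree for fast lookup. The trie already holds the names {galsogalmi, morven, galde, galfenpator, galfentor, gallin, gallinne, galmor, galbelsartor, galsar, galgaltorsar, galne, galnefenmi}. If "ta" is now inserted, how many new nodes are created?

"ta" shares no prefix with any stored word, so all 2 characters open new nodes.
2 − 0 = 2 new nodes.

2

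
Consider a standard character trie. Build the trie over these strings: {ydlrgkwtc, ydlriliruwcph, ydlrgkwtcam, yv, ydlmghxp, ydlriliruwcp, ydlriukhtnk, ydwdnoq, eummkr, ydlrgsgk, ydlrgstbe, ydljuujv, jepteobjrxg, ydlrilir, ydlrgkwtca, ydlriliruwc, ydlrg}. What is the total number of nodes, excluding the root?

65

For each word, the new-node count is its length minus the longest prefix already in the trie:
  "ydlrgkwtc" → 9 new (y, d, l, r, g, k, w, t, c)
  "ydlriliruwcph" → prefix "ydlr" already present; 9 new (i, l, i, r, u, w, c, p, h)
  "ydlrgkwtcam" → prefix "ydlrgkwtc" already present; 2 new (a, m)
  "yv" → prefix "y" already present; 1 new (v)
  "ydlmghxp" → prefix "ydl" already present; 5 new (m, g, h, x, p)
  "ydlriliruwcp" → prefix "ydlriliruwcp" already present; 0 new (none)
  "ydlriukhtnk" → prefix "ydlri" already present; 6 new (u, k, h, t, n, k)
  "ydwdnoq" → prefix "yd" already present; 5 new (w, d, n, o, q)
  "eummkr" → 6 new (e, u, m, m, k, r)
  "ydlrgsgk" → prefix "ydlrg" already present; 3 new (s, g, k)
  "ydlrgstbe" → prefix "ydlrgs" already present; 3 new (t, b, e)
  "ydljuujv" → prefix "ydl" already present; 5 new (j, u, u, j, v)
  "jepteobjrxg" → 11 new (j, e, p, t, e, o, b, j, r, x, g)
  "ydlrilir" → prefix "ydlrilir" already present; 0 new (none)
  "ydlrgkwtca" → prefix "ydlrgkwtca" already present; 0 new (none)
  "ydlriliruwc" → prefix "ydlriliruwc" already present; 0 new (none)
  "ydlrg" → prefix "ydlrg" already present; 0 new (none)
Total nodes = 9 + 9 + 2 + 1 + 5 + 0 + 6 + 5 + 6 + 3 + 3 + 5 + 11 + 0 + 0 + 0 + 0 = 65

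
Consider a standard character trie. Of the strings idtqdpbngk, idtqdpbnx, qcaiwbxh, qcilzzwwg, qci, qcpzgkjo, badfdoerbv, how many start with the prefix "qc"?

Walk to "qc"; the words in its subtree are exactly those with that prefix.
Words under "qc": qcaiwbxh, qci, qcilzzwwg, qcpzgkjo
Count: 4

4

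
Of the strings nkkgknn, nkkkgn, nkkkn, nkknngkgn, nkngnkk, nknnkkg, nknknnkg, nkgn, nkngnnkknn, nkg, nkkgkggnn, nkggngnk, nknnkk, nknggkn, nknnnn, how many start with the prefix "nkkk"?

2

Walk to "nkkk"; the words in its subtree are exactly those with that prefix.
Matches: "nkkkgn", "nkkkn"
Count: 2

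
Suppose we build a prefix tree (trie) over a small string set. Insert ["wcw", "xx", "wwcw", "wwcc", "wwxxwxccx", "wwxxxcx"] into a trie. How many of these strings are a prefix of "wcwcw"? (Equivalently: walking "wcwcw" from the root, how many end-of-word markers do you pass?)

1

Traverse "wcwcw" character by character; count nodes along the way that are marked as word ends.
Prefixes of the query that are stored words: "wcw"
Count: 1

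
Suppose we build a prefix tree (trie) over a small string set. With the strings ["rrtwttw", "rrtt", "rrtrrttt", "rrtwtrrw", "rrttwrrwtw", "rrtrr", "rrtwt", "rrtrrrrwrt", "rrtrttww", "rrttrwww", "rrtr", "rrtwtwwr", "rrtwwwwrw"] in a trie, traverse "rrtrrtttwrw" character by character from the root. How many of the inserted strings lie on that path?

3

Traverse "rrtrrtttwrw" character by character; count nodes along the way that are marked as word ends.
Prefixes of the query that are stored words: "rrtr", "rrtrr", "rrtrrttt"
Count: 3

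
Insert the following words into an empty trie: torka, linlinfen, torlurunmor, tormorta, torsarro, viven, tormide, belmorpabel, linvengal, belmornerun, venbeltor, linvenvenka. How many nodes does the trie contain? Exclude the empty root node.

75

Insert word by word; a character creates a node only if that edge doesn't already exist:
  "torka" → 5 new (t, o, r, k, a)
  "linlinfen" → 9 new (l, i, n, l, i, n, f, e, n)
  "torlurunmor" → prefix "tor" already present; 8 new (l, u, r, u, n, m, o, r)
  "tormorta" → prefix "tor" already present; 5 new (m, o, r, t, a)
  "torsarro" → prefix "tor" already present; 5 new (s, a, r, r, o)
  "viven" → 5 new (v, i, v, e, n)
  "tormide" → prefix "torm" already present; 3 new (i, d, e)
  "belmorpabel" → 11 new (b, e, l, m, o, r, p, a, b, e, l)
  "linvengal" → prefix "lin" already present; 6 new (v, e, n, g, a, l)
  "belmornerun" → prefix "belmor" already present; 5 new (n, e, r, u, n)
  "venbeltor" → prefix "v" already present; 8 new (e, n, b, e, l, t, o, r)
  "linvenvenka" → prefix "linven" already present; 5 new (v, e, n, k, a)
Total nodes = 5 + 9 + 8 + 5 + 5 + 5 + 3 + 11 + 6 + 5 + 8 + 5 = 75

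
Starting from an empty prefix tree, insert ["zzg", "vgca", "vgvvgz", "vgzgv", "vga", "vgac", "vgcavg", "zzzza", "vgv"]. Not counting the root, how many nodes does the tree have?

21

Count nodes per top-level branch (shared prefixes stored once):
  'v'-branch (vga, vgac, vgca, vgcavg, vgv, vgvvgz, vgzgv): 15 nodes
  'z'-branch (zzg, zzzza): 6 nodes
Sum: 21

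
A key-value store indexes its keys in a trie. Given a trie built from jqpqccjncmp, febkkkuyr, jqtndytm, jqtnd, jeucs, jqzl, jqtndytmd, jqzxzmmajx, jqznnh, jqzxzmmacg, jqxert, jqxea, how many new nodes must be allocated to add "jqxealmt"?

3

Walking "jqxealmt" from the root, the first 5 characters ("jqxea") follow existing edges; "l" is the first miss.
Each of the 3 remaining characters creates one node.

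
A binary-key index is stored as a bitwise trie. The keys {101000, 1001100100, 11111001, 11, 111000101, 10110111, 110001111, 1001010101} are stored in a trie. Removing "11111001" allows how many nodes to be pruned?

5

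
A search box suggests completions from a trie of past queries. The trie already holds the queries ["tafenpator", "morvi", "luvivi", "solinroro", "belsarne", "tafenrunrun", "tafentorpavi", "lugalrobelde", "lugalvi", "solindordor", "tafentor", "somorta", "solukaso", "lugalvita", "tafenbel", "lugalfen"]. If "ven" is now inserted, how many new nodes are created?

3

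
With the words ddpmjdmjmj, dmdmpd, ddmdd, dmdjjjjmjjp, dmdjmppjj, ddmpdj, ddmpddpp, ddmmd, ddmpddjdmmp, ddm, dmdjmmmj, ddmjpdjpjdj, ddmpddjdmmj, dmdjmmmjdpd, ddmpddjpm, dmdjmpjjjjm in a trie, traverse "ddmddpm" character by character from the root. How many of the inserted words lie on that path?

Check each prefix of "ddmddpm" against the stored set — each match is an end-marker on the path.
Prefixes of the query that are stored words: "ddm", "ddmdd"
Count: 2

2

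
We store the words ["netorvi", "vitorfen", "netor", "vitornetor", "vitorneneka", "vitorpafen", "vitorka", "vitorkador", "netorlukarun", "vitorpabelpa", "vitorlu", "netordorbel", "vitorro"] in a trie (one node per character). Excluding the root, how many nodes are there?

56

Insert word by word; a character creates a node only if that edge doesn't already exist:
  "netorvi" → 7 new (n, e, t, o, r, v, i)
  "vitorfen" → 8 new (v, i, t, o, r, f, e, n)
  "netor" → prefix "netor" already present; 0 new (none)
  "vitornetor" → prefix "vitor" already present; 5 new (n, e, t, o, r)
  "vitorneneka" → prefix "vitorne" already present; 4 new (n, e, k, a)
  "vitorpafen" → prefix "vitor" already present; 5 new (p, a, f, e, n)
  "vitorka" → prefix "vitor" already present; 2 new (k, a)
  "vitorkador" → prefix "vitorka" already present; 3 new (d, o, r)
  "netorlukarun" → prefix "netor" already present; 7 new (l, u, k, a, r, u, n)
  "vitorpabelpa" → prefix "vitorpa" already present; 5 new (b, e, l, p, a)
  "vitorlu" → prefix "vitor" already present; 2 new (l, u)
  "netordorbel" → prefix "netor" already present; 6 new (d, o, r, b, e, l)
  "vitorro" → prefix "vitor" already present; 2 new (r, o)
Total nodes = 7 + 8 + 0 + 5 + 4 + 5 + 2 + 3 + 7 + 5 + 2 + 6 + 2 = 56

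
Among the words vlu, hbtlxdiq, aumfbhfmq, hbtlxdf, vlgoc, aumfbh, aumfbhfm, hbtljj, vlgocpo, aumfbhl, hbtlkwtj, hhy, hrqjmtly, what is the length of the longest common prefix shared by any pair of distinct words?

Look for the deepest trie node that still has at least two words in its subtree.
"aumfbhfm" and "aumfbhfmq" agree on "aumfbhfm" (8 characters) before diverging; nothing deeper is shared.
Longest shared-prefix length: 8

8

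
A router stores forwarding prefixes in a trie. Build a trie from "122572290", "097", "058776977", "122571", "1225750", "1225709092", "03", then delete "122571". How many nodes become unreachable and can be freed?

After clearing the end-marker at "122571", prune upward until reaching a node still needed by another word.
The suffix "1" (1 node) is used only by "122571"; the node for "12257" still has the child "2", so pruning stops there.
Nodes removed: 1

1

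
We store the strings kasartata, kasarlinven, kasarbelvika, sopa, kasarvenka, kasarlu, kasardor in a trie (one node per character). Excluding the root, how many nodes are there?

35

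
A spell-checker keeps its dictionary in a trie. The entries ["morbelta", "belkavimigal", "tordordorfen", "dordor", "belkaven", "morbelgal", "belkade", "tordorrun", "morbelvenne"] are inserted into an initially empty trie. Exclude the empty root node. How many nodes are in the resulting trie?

53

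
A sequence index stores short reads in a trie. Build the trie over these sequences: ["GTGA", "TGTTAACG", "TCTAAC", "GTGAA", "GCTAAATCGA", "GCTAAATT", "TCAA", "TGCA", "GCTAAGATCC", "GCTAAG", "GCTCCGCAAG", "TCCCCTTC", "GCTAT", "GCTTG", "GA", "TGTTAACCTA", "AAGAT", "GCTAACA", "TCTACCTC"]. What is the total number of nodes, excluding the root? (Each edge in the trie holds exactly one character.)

Trace insertions, counting only characters that open a new branch:
  "GTGA" → 4 new (G, T, G, A)
  "TGTTAACG" → 8 new (T, G, T, T, A, A, C, G)
  "TCTAAC" → prefix "T" already present; 5 new (C, T, A, A, C)
  "GTGAA" → prefix "GTGA" already present; 1 new (A)
  "GCTAAATCGA" → prefix "G" already present; 9 new (C, T, A, A, A, T, C, G, A)
  "GCTAAATT" → prefix "GCTAAAT" already present; 1 new (T)
  "TCAA" → prefix "TC" already present; 2 new (A, A)
  "TGCA" → prefix "TG" already present; 2 new (C, A)
  "GCTAAGATCC" → prefix "GCTAA" already present; 5 new (G, A, T, C, C)
  "GCTAAG" → prefix "GCTAAG" already present; 0 new (none)
  "GCTCCGCAAG" → prefix "GCT" already present; 7 new (C, C, G, C, A, A, G)
  "TCCCCTTC" → prefix "TC" already present; 6 new (C, C, C, T, T, C)
  "GCTAT" → prefix "GCTA" already present; 1 new (T)
  "GCTTG" → prefix "GCT" already present; 2 new (T, G)
  "GA" → prefix "G" already present; 1 new (A)
  "TGTTAACCTA" → prefix "TGTTAAC" already present; 3 new (C, T, A)
  "AAGAT" → 5 new (A, A, G, A, T)
  "GCTAACA" → prefix "GCTAA" already present; 2 new (C, A)
  "TCTACCTC" → prefix "TCTA" already present; 4 new (C, C, T, C)
Total nodes = 4 + 8 + 5 + 1 + 9 + 1 + 2 + 2 + 5 + 0 + 7 + 6 + 1 + 2 + 1 + 3 + 5 + 2 + 4 = 68

68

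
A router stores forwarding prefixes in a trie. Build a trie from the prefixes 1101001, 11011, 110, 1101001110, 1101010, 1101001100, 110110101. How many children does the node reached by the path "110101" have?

1

Walk "110101" from the root, arriving at one node.
Distinct next characters after "110101": 0.
That node has 1 child edge.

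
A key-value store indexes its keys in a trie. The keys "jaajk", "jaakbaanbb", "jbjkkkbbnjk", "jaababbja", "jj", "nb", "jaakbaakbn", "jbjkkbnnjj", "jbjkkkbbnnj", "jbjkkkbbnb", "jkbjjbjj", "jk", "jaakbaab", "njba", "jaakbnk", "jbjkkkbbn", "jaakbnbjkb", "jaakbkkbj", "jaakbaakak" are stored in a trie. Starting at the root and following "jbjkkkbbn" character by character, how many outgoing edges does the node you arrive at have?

The children of the "jbjkkkbbn" node are the distinct next characters among strings starting with "jbjkkkbbn".
Characters that immediately follow "jbjkkkbbn" among the stored strings: {b, j, n}.
That node has 3 child edges.

3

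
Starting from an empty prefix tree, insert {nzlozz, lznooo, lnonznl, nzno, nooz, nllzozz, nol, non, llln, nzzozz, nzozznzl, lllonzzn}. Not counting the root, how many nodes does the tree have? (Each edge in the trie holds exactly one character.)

Insert word by word; a character creates a node only if that edge doesn't already exist:
  "nzlozz" → 6 new (n, z, l, o, z, z)
  "lznooo" → 6 new (l, z, n, o, o, o)
  "lnonznl" → prefix "l" already present; 6 new (n, o, n, z, n, l)
  "nzno" → prefix "nz" already present; 2 new (n, o)
  "nooz" → prefix "n" already present; 3 new (o, o, z)
  "nllzozz" → prefix "n" already present; 6 new (l, l, z, o, z, z)
  "nol" → prefix "no" already present; 1 new (l)
  "non" → prefix "no" already present; 1 new (n)
  "llln" → prefix "l" already present; 3 new (l, l, n)
  "nzzozz" → prefix "nz" already present; 4 new (z, o, z, z)
  "nzozznzl" → prefix "nz" already present; 6 new (o, z, z, n, z, l)
  "lllonzzn" → prefix "lll" already present; 5 new (o, n, z, z, n)
Total nodes = 6 + 6 + 6 + 2 + 3 + 6 + 1 + 1 + 3 + 4 + 6 + 5 = 49

49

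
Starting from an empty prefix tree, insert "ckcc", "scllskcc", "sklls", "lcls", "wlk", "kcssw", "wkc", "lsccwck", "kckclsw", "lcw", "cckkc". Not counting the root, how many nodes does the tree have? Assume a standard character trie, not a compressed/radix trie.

46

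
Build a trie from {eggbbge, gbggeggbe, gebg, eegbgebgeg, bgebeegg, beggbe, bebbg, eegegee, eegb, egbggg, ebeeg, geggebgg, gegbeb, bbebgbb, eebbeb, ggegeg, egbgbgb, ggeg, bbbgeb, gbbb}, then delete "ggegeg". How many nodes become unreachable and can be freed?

Walk "ggegeg" from the leaf back toward the root, removing each node that no remaining word uses.
The suffix "eg" (2 nodes) is used only by "ggegeg"; "ggeg" is itself a stored word, so pruning stops there.
Nodes removed: 2

2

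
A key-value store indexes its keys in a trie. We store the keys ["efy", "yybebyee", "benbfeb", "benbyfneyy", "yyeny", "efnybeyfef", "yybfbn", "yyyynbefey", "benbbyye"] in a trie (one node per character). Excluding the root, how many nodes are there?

Count nodes per top-level branch (shared prefixes stored once):
  'b'-branch (benbbyye, benbfeb, benbyfneyy): 17 nodes
  'e'-branch (efnybeyfef, efy): 11 nodes
  'y'-branch (yybebyee, yybfbn, yyeny, yyyynbefey): 22 nodes
Sum: 50

50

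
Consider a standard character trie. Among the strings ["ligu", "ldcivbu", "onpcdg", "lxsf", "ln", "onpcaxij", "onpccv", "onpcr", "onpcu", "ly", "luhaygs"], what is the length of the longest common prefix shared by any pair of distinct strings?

4

The deepest shared node is where two words last agree before diverging.
e.g. "onpcaxij" and "onpccv" share the prefix "onpc" of length 4; no pair shares a longer one.
Longest shared-prefix length: 4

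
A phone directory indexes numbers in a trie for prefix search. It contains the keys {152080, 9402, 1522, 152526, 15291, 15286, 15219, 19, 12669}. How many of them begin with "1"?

8

Walk to "1"; the words in its subtree are exactly those with that prefix.
Words under "1": 12669, 152080, 15219, 1522, 152526, 15286, 15291, 19
Count: 8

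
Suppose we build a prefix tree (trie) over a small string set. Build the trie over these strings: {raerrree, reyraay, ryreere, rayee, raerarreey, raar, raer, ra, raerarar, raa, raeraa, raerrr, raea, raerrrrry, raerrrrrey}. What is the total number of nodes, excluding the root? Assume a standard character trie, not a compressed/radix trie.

40

For each word, the new-node count is its length minus the longest prefix already in the trie:
  "raerrree" → 8 new (r, a, e, r, r, r, e, e)
  "reyraay" → prefix "r" already present; 6 new (e, y, r, a, a, y)
  "ryreere" → prefix "r" already present; 6 new (y, r, e, e, r, e)
  "rayee" → prefix "ra" already present; 3 new (y, e, e)
  "raerarreey" → prefix "raer" already present; 6 new (a, r, r, e, e, y)
  "raar" → prefix "ra" already present; 2 new (a, r)
  "raer" → prefix "raer" already present; 0 new (none)
  "ra" → prefix "ra" already present; 0 new (none)
  "raerarar" → prefix "raerar" already present; 2 new (a, r)
  "raa" → prefix "raa" already present; 0 new (none)
  "raeraa" → prefix "raera" already present; 1 new (a)
  "raerrr" → prefix "raerrr" already present; 0 new (none)
  "raea" → prefix "rae" already present; 1 new (a)
  "raerrrrry" → prefix "raerrr" already present; 3 new (r, r, y)
  "raerrrrrey" → prefix "raerrrrr" already present; 2 new (e, y)
Total nodes = 8 + 6 + 6 + 3 + 6 + 2 + 0 + 0 + 2 + 0 + 1 + 0 + 1 + 3 + 2 = 40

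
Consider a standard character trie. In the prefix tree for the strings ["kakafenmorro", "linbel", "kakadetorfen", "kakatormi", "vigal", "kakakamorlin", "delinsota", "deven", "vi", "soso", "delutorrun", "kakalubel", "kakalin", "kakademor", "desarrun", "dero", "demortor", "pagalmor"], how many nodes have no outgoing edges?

17

Leaves are exactly the stored words that no other stored word extends.
Those words: "delinsota", "delutorrun", "demortor", "dero", "desarrun", "deven", "kakademor", "kakadetorfen", "kakafenmorro", "kakakamorlin", "kakalin", "kakalubel", "kakatormi", "linbel", "pagalmor", "soso", "vigal"
Leaf count: 17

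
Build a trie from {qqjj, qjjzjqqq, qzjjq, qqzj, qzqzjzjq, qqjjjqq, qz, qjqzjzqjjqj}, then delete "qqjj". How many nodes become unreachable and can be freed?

After clearing the end-marker at "qqjj", prune upward until reaching a node still needed by another word.
Every node on "qqjj" is still needed (e.g. by "qqjjjqq"), so nothing is freed.
Nodes removed: 0

0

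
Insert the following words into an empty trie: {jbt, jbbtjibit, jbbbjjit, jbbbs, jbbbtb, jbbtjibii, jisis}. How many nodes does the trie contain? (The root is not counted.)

Trie structure (* marks end of a word):
(root)
└─ j
   ├─ b
   │  ├─ b
   │  │  ├─ b
   │  │  │  ├─ j
   │  │  │  │  └─ j
   │  │  │  │     └─ i
   │  │  │  │        └─ t *
   │  │  │  ├─ s *
   │  │  │  └─ t
   │  │  │     └─ b *
   │  │  └─ t
   │  │     └─ j
   │  │        └─ i
   │  │           └─ b
   │  │              └─ i
   │  │                 ├─ i *
   │  │                 └─ t *
   │  └─ t *
   └─ i
      └─ s
         └─ i
            └─ s *
Counting every labelled node above: 23.

23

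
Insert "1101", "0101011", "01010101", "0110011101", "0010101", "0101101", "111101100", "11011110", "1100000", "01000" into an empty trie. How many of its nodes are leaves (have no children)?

9

Leaves are exactly the stored words that no other stored word extends.
Those words: "0010101", "01000", "01010101", "0101011", "0101101", "0110011101", "1100000", "11011110", "111101100"
Leaf count: 9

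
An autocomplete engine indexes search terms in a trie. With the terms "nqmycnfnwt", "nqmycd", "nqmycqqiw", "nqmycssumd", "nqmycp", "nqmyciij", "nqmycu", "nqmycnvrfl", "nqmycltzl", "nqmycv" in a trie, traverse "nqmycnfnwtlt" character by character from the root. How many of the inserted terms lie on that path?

Walk "nqmycnfnwtlt" from the root; an end-of-word marker is hit whenever a stored word is a prefix of "nqmycnfnwtlt".
Prefixes of the query that are stored words: "nqmycnfnwt"
Count: 1

1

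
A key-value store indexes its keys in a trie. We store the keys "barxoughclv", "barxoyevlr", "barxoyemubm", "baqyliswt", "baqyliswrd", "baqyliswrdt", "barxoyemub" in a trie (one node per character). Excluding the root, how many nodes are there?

Insert word by word; a character creates a node only if that edge doesn't already exist:
  "barxoughclv" → 11 new (b, a, r, x, o, u, g, h, c, l, v)
  "barxoyevlr" → prefix "barxo" already present; 5 new (y, e, v, l, r)
  "barxoyemubm" → prefix "barxoye" already present; 4 new (m, u, b, m)
  "baqyliswt" → prefix "ba" already present; 7 new (q, y, l, i, s, w, t)
  "baqyliswrd" → prefix "baqylisw" already present; 2 new (r, d)
  "baqyliswrdt" → prefix "baqyliswrd" already present; 1 new (t)
  "barxoyemub" → prefix "barxoyemub" already present; 0 new (none)
Total nodes = 11 + 5 + 4 + 7 + 2 + 1 + 0 = 30

30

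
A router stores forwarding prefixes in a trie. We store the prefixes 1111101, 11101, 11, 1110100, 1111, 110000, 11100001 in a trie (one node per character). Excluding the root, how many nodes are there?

Count nodes per top-level branch (shared prefixes stored once):
  '1'-branch (11, 110000, 11100001, 11101, 1110100, 1111, 1111101): 19 nodes
Sum: 19

19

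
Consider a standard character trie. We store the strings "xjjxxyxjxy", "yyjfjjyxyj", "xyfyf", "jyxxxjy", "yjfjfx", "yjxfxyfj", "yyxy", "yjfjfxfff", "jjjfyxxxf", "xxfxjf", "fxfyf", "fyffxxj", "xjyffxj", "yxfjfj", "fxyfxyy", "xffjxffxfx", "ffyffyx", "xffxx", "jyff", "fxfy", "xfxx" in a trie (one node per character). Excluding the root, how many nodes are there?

107

Trace insertions, counting only characters that open a new branch:
  "xjjxxyxjxy" → 10 new (x, j, j, x, x, y, x, j, x, y)
  "yyjfjjyxyj" → 10 new (y, y, j, f, j, j, y, x, y, j)
  "xyfyf" → prefix "x" already present; 4 new (y, f, y, f)
  "jyxxxjy" → 7 new (j, y, x, x, x, j, y)
  "yjfjfx" → prefix "y" already present; 5 new (j, f, j, f, x)
  "yjxfxyfj" → prefix "yj" already present; 6 new (x, f, x, y, f, j)
  "yyxy" → prefix "yy" already present; 2 new (x, y)
  "yjfjfxfff" → prefix "yjfjfx" already present; 3 new (f, f, f)
  "jjjfyxxxf" → prefix "j" already present; 8 new (j, j, f, y, x, x, x, f)
  "xxfxjf" → prefix "x" already present; 5 new (x, f, x, j, f)
  "fxfyf" → 5 new (f, x, f, y, f)
  "fyffxxj" → prefix "f" already present; 6 new (y, f, f, x, x, j)
  "xjyffxj" → prefix "xj" already present; 5 new (y, f, f, x, j)
  "yxfjfj" → prefix "y" already present; 5 new (x, f, j, f, j)
  "fxyfxyy" → prefix "fx" already present; 5 new (y, f, x, y, y)
  "xffjxffxfx" → prefix "x" already present; 9 new (f, f, j, x, f, f, x, f, x)
  "ffyffyx" → prefix "f" already present; 6 new (f, y, f, f, y, x)
  "xffxx" → prefix "xff" already present; 2 new (x, x)
  "jyff" → prefix "jy" already present; 2 new (f, f)
  "fxfy" → prefix "fxfy" already present; 0 new (none)
  "xfxx" → prefix "xf" already present; 2 new (x, x)
Total nodes = 10 + 10 + 4 + 7 + 5 + 6 + 2 + 3 + 8 + 5 + 5 + 6 + 5 + 5 + 5 + 9 + 6 + 2 + 2 + 0 + 2 = 107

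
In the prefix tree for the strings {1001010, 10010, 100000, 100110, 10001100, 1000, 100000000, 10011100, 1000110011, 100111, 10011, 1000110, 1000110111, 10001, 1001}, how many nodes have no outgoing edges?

6

Leaves are exactly the stored words that no other stored word extends.
Those words: "100000000", "1000110011", "1000110111", "1001010", "100110", "10011100"
Leaf count: 6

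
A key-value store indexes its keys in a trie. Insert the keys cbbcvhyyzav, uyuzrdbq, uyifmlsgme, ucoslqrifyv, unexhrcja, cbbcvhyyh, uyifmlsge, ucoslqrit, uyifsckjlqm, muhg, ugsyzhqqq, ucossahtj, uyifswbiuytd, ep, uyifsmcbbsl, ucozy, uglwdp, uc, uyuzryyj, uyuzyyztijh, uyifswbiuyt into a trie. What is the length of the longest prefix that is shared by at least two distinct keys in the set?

Equivalently: take the maximum, over all pairs, of their longest common prefix length.
"uyifswbiuyt" and "uyifswbiuytd" agree on "uyifswbiuyt" (11 characters) before diverging; nothing deeper is shared.
Longest shared-prefix length: 11

11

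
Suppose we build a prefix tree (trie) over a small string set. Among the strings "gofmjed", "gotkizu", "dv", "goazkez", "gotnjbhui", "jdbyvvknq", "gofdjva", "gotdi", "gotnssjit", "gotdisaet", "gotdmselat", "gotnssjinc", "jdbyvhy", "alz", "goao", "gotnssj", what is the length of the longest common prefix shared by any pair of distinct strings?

8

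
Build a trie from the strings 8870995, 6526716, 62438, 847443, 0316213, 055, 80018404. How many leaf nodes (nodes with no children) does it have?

7

Leaves are exactly the stored words that no other stored word extends.
Those words: "0316213", "055", "62438", "6526716", "80018404", "847443", "8870995"
Leaf count: 7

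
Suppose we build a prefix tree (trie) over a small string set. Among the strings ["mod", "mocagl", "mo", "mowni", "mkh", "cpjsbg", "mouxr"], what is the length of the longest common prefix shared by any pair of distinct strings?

2

Equivalently: take the maximum, over all pairs, of their longest common prefix length.
e.g. "mo" and "mocagl" share the prefix "mo" of length 2; no pair shares a longer one.
Longest shared-prefix length: 2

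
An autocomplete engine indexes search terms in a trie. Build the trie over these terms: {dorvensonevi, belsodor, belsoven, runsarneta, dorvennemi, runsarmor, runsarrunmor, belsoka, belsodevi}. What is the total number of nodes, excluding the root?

51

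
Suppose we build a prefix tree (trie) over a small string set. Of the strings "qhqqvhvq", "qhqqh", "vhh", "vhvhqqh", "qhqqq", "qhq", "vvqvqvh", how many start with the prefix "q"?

4

Traverse to the node for "q", then collect every word in that subtree.
Matches: "qhq", "qhqqh", "qhqqq", "qhqqvhvq"
Count: 4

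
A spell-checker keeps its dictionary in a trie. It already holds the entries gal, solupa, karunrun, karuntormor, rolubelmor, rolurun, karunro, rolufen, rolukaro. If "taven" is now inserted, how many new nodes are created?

5

"taven" shares no prefix with any stored word, so all 5 characters open new nodes.
5 − 0 = 5 new nodes.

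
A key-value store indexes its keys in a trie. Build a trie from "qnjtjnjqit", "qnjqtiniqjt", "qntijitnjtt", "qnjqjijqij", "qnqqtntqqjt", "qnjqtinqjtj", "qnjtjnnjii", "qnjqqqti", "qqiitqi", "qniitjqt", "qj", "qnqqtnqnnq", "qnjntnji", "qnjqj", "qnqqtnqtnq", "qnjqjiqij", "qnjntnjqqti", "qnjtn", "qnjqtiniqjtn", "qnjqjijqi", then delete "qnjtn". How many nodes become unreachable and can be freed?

Walk "qnjtn" from the leaf back toward the root, removing each node that no remaining word uses.
The suffix "n" (1 node) is used only by "qnjtn"; the node for "qnjt" still has the child "j", so pruning stops there.
Nodes removed: 1

1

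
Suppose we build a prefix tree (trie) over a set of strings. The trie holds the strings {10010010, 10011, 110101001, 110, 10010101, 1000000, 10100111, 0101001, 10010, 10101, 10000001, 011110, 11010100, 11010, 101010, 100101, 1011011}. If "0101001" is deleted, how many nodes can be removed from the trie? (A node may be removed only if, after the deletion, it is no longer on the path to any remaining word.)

5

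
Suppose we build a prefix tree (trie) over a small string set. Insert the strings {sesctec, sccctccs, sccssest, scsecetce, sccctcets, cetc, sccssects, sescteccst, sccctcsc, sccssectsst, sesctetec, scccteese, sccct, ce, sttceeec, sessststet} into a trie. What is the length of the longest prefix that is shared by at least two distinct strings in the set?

Look for the deepest trie node that still has at least two words in its subtree.
"sccssects" and "sccssectsst" agree on "sccssects" (9 characters) before diverging; nothing deeper is shared.
Longest shared-prefix length: 9

9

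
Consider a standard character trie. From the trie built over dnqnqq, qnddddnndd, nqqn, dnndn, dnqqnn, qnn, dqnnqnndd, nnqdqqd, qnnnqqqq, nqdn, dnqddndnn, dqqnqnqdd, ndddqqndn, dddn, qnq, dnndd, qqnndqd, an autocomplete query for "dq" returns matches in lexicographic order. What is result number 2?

dqqnqnqdd

Words with prefix "dq", in lexicographic order: "dqnnqnndd", "dqqnqnqdd"
Position 2: dqqnqnqdd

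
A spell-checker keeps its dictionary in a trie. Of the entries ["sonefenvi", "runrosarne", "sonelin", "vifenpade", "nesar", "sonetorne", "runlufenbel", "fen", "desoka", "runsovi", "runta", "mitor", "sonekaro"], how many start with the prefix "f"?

Filter for entries beginning with "f":
Matches: "fen"
Count: 1

1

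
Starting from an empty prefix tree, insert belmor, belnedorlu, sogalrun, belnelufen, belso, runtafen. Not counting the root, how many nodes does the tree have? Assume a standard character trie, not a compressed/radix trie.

Trie structure (* marks end of a word):
(root)
├─ b
│  └─ e
│     └─ l
│        ├─ m
│        │  └─ o
│        │     └─ r *
│        ├─ n
│        │  └─ e
│        │     ├─ d
│        │     │  └─ o
│        │     │     └─ r
│        │     │        └─ l
│        │     │           └─ u *
│        │     └─ l
│        │        └─ u
│        │           └─ f
│        │              └─ e
│        │                 └─ n *
│        └─ s
│           └─ o *
├─ r
│  └─ u
│     └─ n
│        └─ t
│           └─ a
│              └─ f
│                 └─ e
│                    └─ n *
└─ s
   └─ o
      └─ g
         └─ a
            └─ l
               └─ r
                  └─ u
                     └─ n *
Counting every labelled node above: 36.

36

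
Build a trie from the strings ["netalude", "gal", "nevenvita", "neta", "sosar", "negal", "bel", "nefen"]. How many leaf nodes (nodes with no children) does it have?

7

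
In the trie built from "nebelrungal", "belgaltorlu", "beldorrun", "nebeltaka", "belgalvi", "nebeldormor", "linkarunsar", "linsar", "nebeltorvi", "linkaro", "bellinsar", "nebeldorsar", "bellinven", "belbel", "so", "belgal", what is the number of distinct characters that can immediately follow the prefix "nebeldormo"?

1

Walk "nebeldormo" from the root, arriving at one node.
Distinct next characters after "nebeldormo": r.
That node has 1 child edge.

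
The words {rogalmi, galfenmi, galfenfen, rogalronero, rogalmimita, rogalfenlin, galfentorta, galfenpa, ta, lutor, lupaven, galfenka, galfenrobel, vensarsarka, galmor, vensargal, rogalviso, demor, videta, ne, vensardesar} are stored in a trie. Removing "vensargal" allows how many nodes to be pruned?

3

A node on "vensargal"'s path can go only if nothing else ends at it or branches off below it.
The suffix "gal" (3 nodes) is used only by "vensargal"; the node for "vensar" still has the child "s", so pruning stops there.
Nodes removed: 3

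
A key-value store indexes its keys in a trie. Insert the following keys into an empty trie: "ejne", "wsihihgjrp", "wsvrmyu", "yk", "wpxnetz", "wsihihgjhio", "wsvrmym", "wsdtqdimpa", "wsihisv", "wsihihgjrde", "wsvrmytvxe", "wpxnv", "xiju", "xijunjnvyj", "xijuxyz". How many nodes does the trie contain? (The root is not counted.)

61

Trace insertions, counting only characters that open a new branch:
  "ejne" → 4 new (e, j, n, e)
  "wsihihgjrp" → 10 new (w, s, i, h, i, h, g, j, r, p)
  "wsvrmyu" → prefix "ws" already present; 5 new (v, r, m, y, u)
  "yk" → 2 new (y, k)
  "wpxnetz" → prefix "w" already present; 6 new (p, x, n, e, t, z)
  "wsihihgjhio" → prefix "wsihihgj" already present; 3 new (h, i, o)
  "wsvrmym" → prefix "wsvrmy" already present; 1 new (m)
  "wsdtqdimpa" → prefix "ws" already present; 8 new (d, t, q, d, i, m, p, a)
  "wsihisv" → prefix "wsihi" already present; 2 new (s, v)
  "wsihihgjrde" → prefix "wsihihgjr" already present; 2 new (d, e)
  "wsvrmytvxe" → prefix "wsvrmy" already present; 4 new (t, v, x, e)
  "wpxnv" → prefix "wpxn" already present; 1 new (v)
  "xiju" → 4 new (x, i, j, u)
  "xijunjnvyj" → prefix "xiju" already present; 6 new (n, j, n, v, y, j)
  "xijuxyz" → prefix "xiju" already present; 3 new (x, y, z)
Total nodes = 4 + 10 + 5 + 2 + 6 + 3 + 1 + 8 + 2 + 2 + 4 + 1 + 4 + 6 + 3 = 61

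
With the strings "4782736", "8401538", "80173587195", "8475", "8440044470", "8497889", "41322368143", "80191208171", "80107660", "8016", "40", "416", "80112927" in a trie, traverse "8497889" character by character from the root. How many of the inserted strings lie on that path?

1

Walk "8497889" from the root; an end-of-word marker is hit whenever a stored word is a prefix of "8497889".
Prefixes of the query that are stored words: "8497889"
Count: 1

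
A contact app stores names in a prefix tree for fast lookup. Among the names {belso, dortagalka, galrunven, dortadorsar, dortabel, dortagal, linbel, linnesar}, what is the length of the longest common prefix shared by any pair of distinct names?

8

The deepest shared node is where two words last agree before diverging.
e.g. "dortagal" and "dortagalka" share the prefix "dortagal" of length 8; no pair shares a longer one.
Longest shared-prefix length: 8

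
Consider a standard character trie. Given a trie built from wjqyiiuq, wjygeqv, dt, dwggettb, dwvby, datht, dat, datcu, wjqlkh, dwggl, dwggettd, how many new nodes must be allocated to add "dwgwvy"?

3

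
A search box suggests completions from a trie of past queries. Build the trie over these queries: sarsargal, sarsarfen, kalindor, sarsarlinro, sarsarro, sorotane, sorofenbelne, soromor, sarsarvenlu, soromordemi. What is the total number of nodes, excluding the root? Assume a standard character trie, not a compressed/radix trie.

54

For each word, the new-node count is its length minus the longest prefix already in the trie:
  "sarsargal" → 9 new (s, a, r, s, a, r, g, a, l)
  "sarsarfen" → prefix "sarsar" already present; 3 new (f, e, n)
  "kalindor" → 8 new (k, a, l, i, n, d, o, r)
  "sarsarlinro" → prefix "sarsar" already present; 5 new (l, i, n, r, o)
  "sarsarro" → prefix "sarsar" already present; 2 new (r, o)
  "sorotane" → prefix "s" already present; 7 new (o, r, o, t, a, n, e)
  "sorofenbelne" → prefix "soro" already present; 8 new (f, e, n, b, e, l, n, e)
  "soromor" → prefix "soro" already present; 3 new (m, o, r)
  "sarsarvenlu" → prefix "sarsar" already present; 5 new (v, e, n, l, u)
  "soromordemi" → prefix "soromor" already present; 4 new (d, e, m, i)
Total nodes = 9 + 3 + 8 + 5 + 2 + 7 + 8 + 3 + 5 + 4 = 54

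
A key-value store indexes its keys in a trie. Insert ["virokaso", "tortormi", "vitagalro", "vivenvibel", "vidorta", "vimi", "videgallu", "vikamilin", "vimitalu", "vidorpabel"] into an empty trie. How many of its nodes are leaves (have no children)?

9

A leaf is a node with no children — equivalently, the end of a word that is not a proper prefix of any other stored word.
Those words: "tortormi", "videgallu", "vidorpabel", "vidorta", "vikamilin", "vimitalu", "virokaso", "vitagalro", "vivenvibel"
Leaf count: 9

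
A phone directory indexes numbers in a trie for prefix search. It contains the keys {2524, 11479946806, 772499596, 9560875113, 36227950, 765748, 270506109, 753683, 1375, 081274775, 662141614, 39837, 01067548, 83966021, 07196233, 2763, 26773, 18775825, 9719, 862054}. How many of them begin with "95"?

1

Traverse to the node for "95", then collect every word in that subtree.
Words under "95": 9560875113
Count: 1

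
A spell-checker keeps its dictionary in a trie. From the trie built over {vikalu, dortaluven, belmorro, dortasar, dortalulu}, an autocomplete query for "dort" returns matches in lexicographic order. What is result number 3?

dortasar

DFS of the "dort" subtree visits, in order: "dortalulu", "dortaluven", "dortasar"
Position 3: dortasar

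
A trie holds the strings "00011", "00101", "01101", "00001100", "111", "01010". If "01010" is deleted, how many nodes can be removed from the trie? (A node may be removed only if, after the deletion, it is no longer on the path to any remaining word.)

3

Walk "01010" from the leaf back toward the root, removing each node that no remaining word uses.
The suffix "010" (3 nodes) is used only by "01010"; the node for "01" still has the child "1", so pruning stops there.
Nodes removed: 3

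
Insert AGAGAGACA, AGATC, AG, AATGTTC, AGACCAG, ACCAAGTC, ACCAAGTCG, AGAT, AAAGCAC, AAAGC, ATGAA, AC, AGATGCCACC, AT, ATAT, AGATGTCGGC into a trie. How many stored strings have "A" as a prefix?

Walk to "A"; the words in its subtree are exactly those with that prefix.
Matches: "AAAGC", "AAAGCAC", "AATGTTC", "AC", "ACCAAGTC", "ACCAAGTCG", "AG", "AGACCAG", "AGAGAGACA", "AGAT", "AGATC", "AGATGCCACC", "AGATGTCGGC", "AT", "ATAT", "ATGAA"
Count: 16

16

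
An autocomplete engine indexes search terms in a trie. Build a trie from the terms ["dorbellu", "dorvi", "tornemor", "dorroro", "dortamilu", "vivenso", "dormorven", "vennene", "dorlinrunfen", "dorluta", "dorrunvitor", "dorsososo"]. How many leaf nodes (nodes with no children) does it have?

12

Leaves are exactly the stored words that no other stored word extends.
Those words: "dorbellu", "dorlinrunfen", "dorluta", "dormorven", "dorroro", "dorrunvitor", "dorsososo", "dortamilu", "dorvi", "tornemor", "vennene", "vivenso"
Leaf count: 12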